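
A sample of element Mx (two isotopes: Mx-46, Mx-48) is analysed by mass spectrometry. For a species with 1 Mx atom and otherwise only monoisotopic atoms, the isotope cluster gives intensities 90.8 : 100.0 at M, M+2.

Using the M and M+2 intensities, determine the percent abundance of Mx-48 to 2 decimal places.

Write p for the Mx-46 fraction. I(M+2)/I(M) = [C(1,1)·p^0·(1−p)] / p^1 = 1·(1−p)/p = 100.0/90.8 = 1.1013
(1−p)/p = 1.1013/1 = 1.1013  ⇒  p = 1/(1 + 1.1013) = 0.4759
Mx-46: 47.59%, Mx-48: 52.41%.

52.41%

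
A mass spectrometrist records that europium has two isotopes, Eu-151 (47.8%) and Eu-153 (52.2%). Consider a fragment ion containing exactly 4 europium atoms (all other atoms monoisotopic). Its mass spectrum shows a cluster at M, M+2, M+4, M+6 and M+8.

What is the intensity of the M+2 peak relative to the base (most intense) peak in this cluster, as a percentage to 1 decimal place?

(0.478 + 0.522)^4 gives M 0.0522, M+2 0.2280, M+4 0.3735, M+6 0.2720, M+8 0.0742; the largest is M+4.
P(M+4) = C(4,2) × 0.478^2 × 0.522^2 = 6 × 0.228484 × 0.272484 = 0.373549 (base)
P(M+2) = C(4,1) × 0.478^3 × 0.522^1 = 4 × 0.10921535 × 0.5220 = 0.228042
Relative intensity = 0.228042 / 0.373549 × 100 = 61.0

61.0%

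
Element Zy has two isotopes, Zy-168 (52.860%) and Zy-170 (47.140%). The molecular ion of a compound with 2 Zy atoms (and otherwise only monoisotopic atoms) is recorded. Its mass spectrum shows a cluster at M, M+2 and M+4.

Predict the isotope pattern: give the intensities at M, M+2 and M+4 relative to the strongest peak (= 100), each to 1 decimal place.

Each Zy atom is independently Zy-168 (p = 0.52860) or Zy-170 (q = 0.47140); the cluster is the binomial expansion (p + q)^2.
P(M) = 0.52860^2 = 0.279418
P(M+2) = 2 × 0.52860^1 × 0.47140^1 = 0.498364
P(M+4) = 0.47140^2 = 0.222218
The M+2 peak is largest (0.498364); scaling to 100 gives 56.1 : 100.0 : 44.6.

56.1 : 100.0 : 44.6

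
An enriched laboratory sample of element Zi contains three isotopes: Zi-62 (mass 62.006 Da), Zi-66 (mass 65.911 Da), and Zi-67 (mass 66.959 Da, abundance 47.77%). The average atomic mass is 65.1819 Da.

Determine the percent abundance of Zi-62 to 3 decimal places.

The remaining 52.23% is split between Zi-62 (fraction x) and Zi-66 (fraction 0.5223 − x).
Substituting: 62.006x + 65.911(0.5223 − x) = 33.1955857
(62.006 − 65.911)x = -1.2297296  ⇒  x = 0.31491, y = 0.20739
Zi-62: 31.491%, Zi-66: 20.739%.

31.491%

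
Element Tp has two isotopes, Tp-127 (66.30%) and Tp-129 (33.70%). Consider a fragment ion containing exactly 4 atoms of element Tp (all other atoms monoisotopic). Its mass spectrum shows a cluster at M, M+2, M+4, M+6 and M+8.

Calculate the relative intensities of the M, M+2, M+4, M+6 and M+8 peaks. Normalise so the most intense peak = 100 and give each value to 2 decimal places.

Each Tp atom is independently Tp-127 (p = 0.6630) or Tp-129 (q = 0.3370); the cluster is the binomial expansion (p + q)^4.
P(M) = 0.6630^4 = 0.193221
P(M+2) = 4 × 0.6630^3 × 0.3370^1 = 0.392853
P(M+4) = 6 × 0.6630^2 × 0.3370^2 = 0.299528
P(M+6) = 4 × 0.6630^1 × 0.3370^3 = 0.101499
P(M+8) = 0.3370^4 = 0.012898
The M+2 peak is largest (0.392853); scaling to 100 gives 49.18 : 100.00 : 76.24 : 25.84 : 3.28.

49.18 : 100.00 : 76.24 : 25.84 : 3.28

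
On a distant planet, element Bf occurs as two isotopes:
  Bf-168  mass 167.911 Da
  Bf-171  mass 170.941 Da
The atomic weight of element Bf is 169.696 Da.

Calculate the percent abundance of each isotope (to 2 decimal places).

Bf-168: 41.09%, Bf-171: 58.91%

With x = fraction of Bf-168 (so Bf-171 is 1 − x):
167.911·x + 170.941·(1 − x) = 169.696
(167.911 − 170.941)·x = 169.696 − 170.941
x = -1.245 / -3.030 = 0.41089 → 41.09% Bf-168, 58.91% Bf-171.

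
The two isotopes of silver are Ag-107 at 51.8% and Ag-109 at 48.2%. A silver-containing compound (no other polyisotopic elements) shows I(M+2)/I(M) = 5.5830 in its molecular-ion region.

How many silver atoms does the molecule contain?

The M+2/M ratio from n Ag atoms is n · q/p = n · 0.482/0.518.
n = 5.5830 × 0.518/0.482 = 6.00 ≈ 6

6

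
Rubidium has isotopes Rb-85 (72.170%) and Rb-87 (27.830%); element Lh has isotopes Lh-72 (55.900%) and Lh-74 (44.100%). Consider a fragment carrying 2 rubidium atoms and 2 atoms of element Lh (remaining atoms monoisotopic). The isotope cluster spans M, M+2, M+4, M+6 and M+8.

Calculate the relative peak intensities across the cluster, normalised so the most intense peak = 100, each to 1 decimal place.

42.6 : 100.0 : 84.6 : 30.4 : 3.9

Rubidium pattern (n=2): 0.52085089 : 0.40169822 : 0.07745089
Element Lh pattern (n=2): 0.312481 : 0.493038 : 0.194481
Convolve the two distributions (both contribute in 2-u steps):
  M: 0.52085089×0.312481 = 0.162756
  M+2: 0.52085089×0.493038 + 0.40169822×0.312481 = 0.382322
  M+4: 0.52085089×0.194481 + 0.40169822×0.493038 + 0.07745089×0.312481 = 0.323550
  M+6: 0.40169822×0.194481 + 0.07745089×0.493038 = 0.116309
  M+8: 0.07745089×0.194481 = 0.015063
Scale to base peak (0.382322) = 100: 42.6 : 100.0 : 84.6 : 30.4 : 3.9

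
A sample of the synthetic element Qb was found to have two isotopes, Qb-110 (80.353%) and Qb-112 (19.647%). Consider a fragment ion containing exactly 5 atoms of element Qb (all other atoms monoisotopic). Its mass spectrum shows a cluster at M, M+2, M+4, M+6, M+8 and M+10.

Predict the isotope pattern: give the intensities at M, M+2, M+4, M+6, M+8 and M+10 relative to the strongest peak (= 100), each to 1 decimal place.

The 5 Qb atoms are independent, so intensities follow the terms of (0.80353 + 0.19647)^5.
P(M) = 0.80353^5 = 0.334974
P(M+2) = 5 × 0.80353^4 × 0.19647^1 = 0.409520
P(M+4) = 10 × 0.80353^3 × 0.19647^2 = 0.200262
P(M+6) = 10 × 0.80353^2 × 0.19647^3 = 0.048966
P(M+8) = 5 × 0.80353^1 × 0.19647^4 = 0.005986
P(M+10) = 0.19647^5 = 0.000293
The M+2 peak is largest (0.409520); scaling to 100 gives 81.8 : 100.0 : 48.9 : 12.0 : 1.5 : 0.1.

81.8 : 100.0 : 48.9 : 12.0 : 1.5 : 0.1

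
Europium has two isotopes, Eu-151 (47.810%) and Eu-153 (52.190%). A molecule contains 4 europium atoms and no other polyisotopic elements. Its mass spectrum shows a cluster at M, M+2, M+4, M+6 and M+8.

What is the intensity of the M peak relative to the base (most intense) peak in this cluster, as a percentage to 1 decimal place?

(0.47810 + 0.52190)^4 gives M 0.0522, M+2 0.2281, M+4 0.3736, M+6 0.2719, M+8 0.0742; the largest is M+4.
P(M+4) = C(4,2) × 0.47810^2 × 0.52190^2 = 6 × 0.22857961 × 0.27237961 = 0.373563 (base)
P(M) = C(4,0) × 0.47810^4 × 0.52190^0 = 1 × 0.05224864 × 1.0000 = 0.052249
Relative intensity = 0.052249 / 0.373563 × 100 = 14.0

14.0%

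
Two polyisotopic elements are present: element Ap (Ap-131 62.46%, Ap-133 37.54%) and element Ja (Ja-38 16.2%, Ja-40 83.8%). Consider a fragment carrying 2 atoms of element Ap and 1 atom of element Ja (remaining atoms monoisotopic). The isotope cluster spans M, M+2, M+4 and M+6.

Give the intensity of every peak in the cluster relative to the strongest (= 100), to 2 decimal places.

15.20 : 96.89 : 100.00 : 28.40

Element Ap pattern (n=2): 0.39012516 : 0.46894968 : 0.14092516
Element Ja pattern (n=1): 0.1620 : 0.8380
Convolve the two distributions (both contribute in 2-u steps):
  M: 0.39012516×0.1620 = 0.063200
  M+2: 0.39012516×0.8380 + 0.46894968×0.1620 = 0.402895
  M+4: 0.46894968×0.8380 + 0.14092516×0.1620 = 0.415810
  M+6: 0.14092516×0.8380 = 0.118095
Scale to base peak (0.415810) = 100: 15.20 : 96.89 : 100.00 : 28.40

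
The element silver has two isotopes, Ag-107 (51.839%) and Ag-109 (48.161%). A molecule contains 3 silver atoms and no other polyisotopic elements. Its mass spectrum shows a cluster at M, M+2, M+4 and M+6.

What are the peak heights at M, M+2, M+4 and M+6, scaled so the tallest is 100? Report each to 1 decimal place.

The 3 Ag atoms are independent, so intensities follow the terms of (0.51839 + 0.48161)^3.
P(M) = 0.51839^3 = 0.139306
P(M+2) = 3 × 0.51839^2 × 0.48161^1 = 0.388267
P(M+4) = 3 × 0.51839^1 × 0.48161^2 = 0.360719
P(M+6) = 0.48161^3 = 0.111709
The M+2 peak is largest (0.388267); scaling to 100 gives 35.9 : 100.0 : 92.9 : 28.8.

35.9 : 100.0 : 92.9 : 28.8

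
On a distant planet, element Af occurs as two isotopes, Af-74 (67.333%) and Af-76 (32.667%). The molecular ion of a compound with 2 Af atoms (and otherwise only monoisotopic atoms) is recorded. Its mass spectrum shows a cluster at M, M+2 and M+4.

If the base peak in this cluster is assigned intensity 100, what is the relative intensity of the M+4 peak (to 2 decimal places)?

Binomial terms of (0.67333 + 0.32667)^2: M 0.4534, M+2 0.4399, M+4 0.1067 → M is the base peak.
P(M) = C(2,0) × 0.67333^2 × 0.32667^0 = 1 × 0.45337329 × 1.0000 = 0.453373 (base)
P(M+4) = C(2,2) × 0.67333^0 × 0.32667^2 = 1 × 1.0000 × 0.10671329 = 0.106713
Relative intensity = 0.106713 / 0.453373 × 100 = 23.54

23.54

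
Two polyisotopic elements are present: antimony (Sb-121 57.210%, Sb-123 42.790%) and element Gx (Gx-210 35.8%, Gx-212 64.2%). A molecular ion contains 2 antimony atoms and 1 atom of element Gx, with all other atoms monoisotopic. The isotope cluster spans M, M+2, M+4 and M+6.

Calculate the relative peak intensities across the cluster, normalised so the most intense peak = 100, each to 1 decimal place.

30.4 : 100.0 : 98.6 : 30.5

Antimony pattern (n=2): 0.32729841 : 0.48960318 : 0.18309841
Element Gx pattern (n=1): 0.3580 : 0.6420
Convolve the two distributions (both contribute in 2-u steps):
  M: 0.32729841×0.3580 = 0.117173
  M+2: 0.32729841×0.6420 + 0.48960318×0.3580 = 0.385404
  M+4: 0.48960318×0.6420 + 0.18309841×0.3580 = 0.379874
  M+6: 0.18309841×0.6420 = 0.117549
Scale to base peak (0.385404) = 100: 30.4 : 100.0 : 98.6 : 30.5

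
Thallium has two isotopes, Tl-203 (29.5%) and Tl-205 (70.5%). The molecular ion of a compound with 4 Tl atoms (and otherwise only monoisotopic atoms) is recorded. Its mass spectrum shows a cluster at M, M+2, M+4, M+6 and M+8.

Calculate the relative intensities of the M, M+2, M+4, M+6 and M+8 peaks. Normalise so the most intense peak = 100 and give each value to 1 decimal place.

1.8 : 17.5 : 62.8 : 100.0 : 59.7

The 4 Tl atoms are independent, so intensities follow the terms of (0.295 + 0.705)^4.
P(M) = 0.295^4 = 0.007573
P(M+2) = 4 × 0.295^3 × 0.705^1 = 0.072396
P(M+4) = 6 × 0.295^2 × 0.705^2 = 0.259522
P(M+6) = 4 × 0.295^1 × 0.705^3 = 0.413475
P(M+8) = 0.705^4 = 0.247034
The M+6 peak is largest (0.413475); scaling to 100 gives 1.8 : 17.5 : 62.8 : 100.0 : 59.7.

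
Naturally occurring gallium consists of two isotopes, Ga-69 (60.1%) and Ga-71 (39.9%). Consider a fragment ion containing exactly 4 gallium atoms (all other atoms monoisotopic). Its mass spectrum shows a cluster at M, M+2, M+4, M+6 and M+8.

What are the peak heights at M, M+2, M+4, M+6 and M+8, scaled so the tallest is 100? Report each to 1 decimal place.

Each Ga atom is independently Ga-69 (p = 0.601) or Ga-71 (q = 0.399); the cluster is the binomial expansion (p + q)^4.
P(M) = 0.601^4 = 0.130466
P(M+2) = 4 × 0.601^3 × 0.399^1 = 0.346463
P(M+4) = 6 × 0.601^2 × 0.399^2 = 0.345021
P(M+6) = 4 × 0.601^1 × 0.399^3 = 0.152705
P(M+8) = 0.399^4 = 0.025345
The M+2 peak is largest (0.346463); scaling to 100 gives 37.7 : 100.0 : 99.6 : 44.1 : 7.3.

37.7 : 100.0 : 99.6 : 44.1 : 7.3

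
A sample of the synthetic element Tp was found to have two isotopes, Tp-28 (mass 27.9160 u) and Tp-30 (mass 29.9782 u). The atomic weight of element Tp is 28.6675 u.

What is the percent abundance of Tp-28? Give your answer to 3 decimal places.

Let x be the fractional abundance of Tp-28; then Tp-30 has abundance 1 − x.
27.9160·x + 29.9782·(1 − x) = 28.6675
(27.9160 − 29.9782)·x = 28.6675 − 29.9782
x = -1.3107 / -2.0622 = 0.63558 → 63.558% Tp-28, 36.442% Tp-30.

63.558%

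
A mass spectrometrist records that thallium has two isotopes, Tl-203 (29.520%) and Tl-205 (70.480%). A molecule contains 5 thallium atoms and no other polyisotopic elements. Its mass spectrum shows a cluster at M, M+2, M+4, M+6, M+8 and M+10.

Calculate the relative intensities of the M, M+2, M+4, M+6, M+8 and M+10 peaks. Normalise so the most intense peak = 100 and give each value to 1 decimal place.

0.6 : 7.3 : 35.1 : 83.8 : 100.0 : 47.8

The 5 Tl atoms are independent, so intensities follow the terms of (0.29520 + 0.70480)^5.
P(M) = 0.29520^5 = 0.002242
P(M+2) = 5 × 0.29520^4 × 0.70480^1 = 0.026761
P(M+4) = 10 × 0.29520^3 × 0.70480^2 = 0.127785
P(M+6) = 10 × 0.29520^2 × 0.70480^3 = 0.305092
P(M+8) = 5 × 0.29520^1 × 0.70480^4 = 0.364208
P(M+10) = 0.70480^5 = 0.173912
The M+8 peak is largest (0.364208); scaling to 100 gives 0.6 : 7.3 : 35.1 : 83.8 : 100.0 : 47.8.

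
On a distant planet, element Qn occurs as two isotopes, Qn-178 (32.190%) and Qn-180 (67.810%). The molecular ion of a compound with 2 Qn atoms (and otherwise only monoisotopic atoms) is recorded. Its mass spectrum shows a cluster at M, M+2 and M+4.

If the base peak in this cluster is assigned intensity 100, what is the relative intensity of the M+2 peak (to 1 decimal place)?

Binomial terms of (0.32190 + 0.67810)^2: M 0.1036, M+2 0.4366, M+4 0.4598 → M+4 is the base peak.
P(M+4) = C(2,2) × 0.32190^0 × 0.67810^2 = 1 × 1.0000 × 0.45981961 = 0.459820 (base)
P(M+2) = C(2,1) × 0.32190^1 × 0.67810^1 = 2 × 0.3219 × 0.6781 = 0.436561
Relative intensity = 0.436561 / 0.459820 × 100 = 94.9

94.9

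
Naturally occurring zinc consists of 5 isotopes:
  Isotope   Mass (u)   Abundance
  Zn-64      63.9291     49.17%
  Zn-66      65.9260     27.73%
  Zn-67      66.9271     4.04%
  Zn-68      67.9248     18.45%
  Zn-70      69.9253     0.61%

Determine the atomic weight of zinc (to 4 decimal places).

Weight each isotope mass by its fractional abundance: 0.4917 × 63.9291 + 0.2773 × 65.9260 + 0.0404 × 66.9271 + 0.1845 × 67.9248 + 0.0061 × 69.9253
= 31.43394 + 18.28128 + 2.70385 + 12.53213 + 0.42654 = 65.37774 u

65.3777 u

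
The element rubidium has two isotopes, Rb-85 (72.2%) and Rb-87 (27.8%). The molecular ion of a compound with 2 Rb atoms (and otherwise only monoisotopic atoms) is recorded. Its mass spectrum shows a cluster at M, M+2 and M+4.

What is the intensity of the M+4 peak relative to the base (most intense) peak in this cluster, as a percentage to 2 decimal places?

(0.722 + 0.278)^2 gives M 0.5213, M+2 0.4014, M+4 0.0773; the largest is M.
P(M) = C(2,0) × 0.722^2 × 0.278^0 = 1 × 0.521284 × 1.0000 = 0.521284 (base)
P(M+4) = C(2,2) × 0.722^0 × 0.278^2 = 1 × 1.0000 × 0.077284 = 0.077284
Relative intensity = 0.077284 / 0.521284 × 100 = 14.83

14.83%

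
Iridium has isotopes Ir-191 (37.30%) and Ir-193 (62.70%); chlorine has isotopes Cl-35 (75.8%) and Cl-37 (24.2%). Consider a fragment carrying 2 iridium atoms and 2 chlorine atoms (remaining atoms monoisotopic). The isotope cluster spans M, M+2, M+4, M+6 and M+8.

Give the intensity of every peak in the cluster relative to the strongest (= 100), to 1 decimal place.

Iridium pattern (n=2): 0.139129 : 0.467742 : 0.393129
Chlorine pattern (n=2): 0.574564 : 0.366872 : 0.058564
Convolve the two distributions (both contribute in 2-u steps):
  M: 0.139129×0.574564 = 0.079939
  M+2: 0.139129×0.366872 + 0.467742×0.574564 = 0.319790
  M+4: 0.139129×0.058564 + 0.467742×0.366872 + 0.393129×0.574564 = 0.405627
  M+6: 0.467742×0.058564 + 0.393129×0.366872 = 0.171621
  M+8: 0.393129×0.058564 = 0.023023
Scale to base peak (0.405627) = 100: 19.7 : 78.8 : 100.0 : 42.3 : 5.7

19.7 : 78.8 : 100.0 : 42.3 : 5.7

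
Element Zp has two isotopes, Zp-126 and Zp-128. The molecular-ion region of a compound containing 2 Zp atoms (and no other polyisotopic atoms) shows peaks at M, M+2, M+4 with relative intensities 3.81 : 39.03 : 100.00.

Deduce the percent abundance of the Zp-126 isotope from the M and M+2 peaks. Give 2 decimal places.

16.33%

If p is the fraction of Zp that is Zp-126, then I(M+2)/I(M) = [C(2,1)·p^1·(1−p)] / p^2 = 2·(1−p)/p = 39.03/3.81 = 10.2441
(1−p)/p = 10.2441/2 = 5.1220  ⇒  p = 1/(1 + 5.1220) = 0.1633
Zp-126: 16.33%, Zp-128: 83.67%.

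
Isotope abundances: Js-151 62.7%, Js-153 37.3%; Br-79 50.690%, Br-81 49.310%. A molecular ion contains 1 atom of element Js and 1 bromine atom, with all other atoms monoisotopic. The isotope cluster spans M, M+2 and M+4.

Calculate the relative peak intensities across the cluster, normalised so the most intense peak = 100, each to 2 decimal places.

63.79 : 100.00 : 36.91

Element Js pattern (n=1): 0.6270 : 0.3730
Bromine pattern (n=1): 0.5069 : 0.4931
Convolve the two distributions (both contribute in 2-u steps):
  M: 0.6270×0.5069 = 0.317826
  M+2: 0.6270×0.4931 + 0.3730×0.5069 = 0.498247
  M+4: 0.3730×0.4931 = 0.183926
Scale to base peak (0.498247) = 100: 63.79 : 100.00 : 36.91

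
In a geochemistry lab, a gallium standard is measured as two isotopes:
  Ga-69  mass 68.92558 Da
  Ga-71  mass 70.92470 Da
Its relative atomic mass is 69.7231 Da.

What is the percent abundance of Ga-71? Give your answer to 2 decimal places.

With x = fraction of Ga-69 (so Ga-71 is 1 − x):
68.92558·x + 70.92470·(1 − x) = 69.7231
(68.92558 − 70.92470)·x = 69.7231 − 70.92470
x = -1.20160 / -1.99912 = 0.60106 → 60.11% Ga-69, 39.89% Ga-71.

39.89%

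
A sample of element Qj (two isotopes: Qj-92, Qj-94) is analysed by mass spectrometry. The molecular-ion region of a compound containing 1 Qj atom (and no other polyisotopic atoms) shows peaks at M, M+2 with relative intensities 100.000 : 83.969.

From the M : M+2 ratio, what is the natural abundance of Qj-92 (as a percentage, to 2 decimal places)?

If p is the fraction of Qj that is Qj-92, then I(M+2)/I(M) = [C(1,1)·p^0·(1−p)] / p^1 = 1·(1−p)/p = 83.969/100.000 = 0.8397
(1−p)/p = 0.8397/1 = 0.8397  ⇒  p = 1/(1 + 0.8397) = 0.5436
Qj-92: 54.36%, Qj-94: 45.64%.

54.36%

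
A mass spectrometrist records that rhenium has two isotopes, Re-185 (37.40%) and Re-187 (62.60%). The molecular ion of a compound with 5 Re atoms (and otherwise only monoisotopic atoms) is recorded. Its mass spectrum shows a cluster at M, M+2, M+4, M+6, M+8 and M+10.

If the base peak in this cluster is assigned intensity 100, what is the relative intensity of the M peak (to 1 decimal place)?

2.1

Binomial terms of (0.3740 + 0.6260)^5: M 0.0073, M+2 0.0612, M+4 0.2050, M+6 0.3431, M+8 0.2872, M+10 0.0961 → M+6 is the base peak.
P(M+6) = C(5,3) × 0.3740^2 × 0.6260^3 = 10 × 0.139876 × 0.24531438 = 0.343136 (base)
P(M) = C(5,0) × 0.3740^5 × 0.6260^0 = 1 × 0.00731742 × 1.0000 = 0.007317
Relative intensity = 0.007317 / 0.343136 × 100 = 2.1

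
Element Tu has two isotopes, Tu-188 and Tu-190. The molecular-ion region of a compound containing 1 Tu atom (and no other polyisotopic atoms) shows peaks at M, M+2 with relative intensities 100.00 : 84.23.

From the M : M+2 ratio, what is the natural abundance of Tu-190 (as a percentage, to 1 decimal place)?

45.7%

If p is the fraction of Tu that is Tu-188, then I(M+2)/I(M) = [C(1,1)·p^0·(1−p)] / p^1 = 1·(1−p)/p = 84.23/100.00 = 0.8423
(1−p)/p = 0.8423/1 = 0.8423  ⇒  p = 1/(1 + 0.8423) = 0.5428
Tu-188: 54.3%, Tu-190: 45.7%.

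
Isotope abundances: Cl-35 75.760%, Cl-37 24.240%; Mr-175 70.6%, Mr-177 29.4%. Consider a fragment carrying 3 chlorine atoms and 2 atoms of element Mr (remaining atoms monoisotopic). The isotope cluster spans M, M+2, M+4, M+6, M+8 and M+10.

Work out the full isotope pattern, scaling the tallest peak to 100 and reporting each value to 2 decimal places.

Chlorine pattern (n=3): 0.4348304 : 0.41738208 : 0.13354464 : 0.01424288
Element Mr pattern (n=2): 0.498436 : 0.415128 : 0.086436
Convolve the two distributions (both contribute in 2-u steps):
  M: 0.4348304×0.498436 = 0.216735
  M+2: 0.4348304×0.415128 + 0.41738208×0.498436 = 0.388549
  M+4: 0.4348304×0.086436 + 0.41738208×0.415128 + 0.13354464×0.498436 = 0.277415
  M+6: 0.41738208×0.086436 + 0.13354464×0.415128 + 0.01424288×0.498436 = 0.098614
  M+8: 0.13354464×0.086436 + 0.01424288×0.415128 = 0.017456
  M+10: 0.01424288×0.086436 = 0.001231
Scale to base peak (0.388549) = 100: 55.78 : 100.00 : 71.40 : 25.38 : 4.49 : 0.32

55.78 : 100.00 : 71.40 : 25.38 : 4.49 : 0.32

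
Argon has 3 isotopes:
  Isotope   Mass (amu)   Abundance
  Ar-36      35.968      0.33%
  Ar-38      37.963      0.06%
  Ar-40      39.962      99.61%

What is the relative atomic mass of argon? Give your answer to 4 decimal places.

The abundance-weighted mean is 0.0033 × 35.968 + 0.0006 × 37.963 + 0.9961 × 39.962
= 0.11869 + 0.02278 + 39.80615 = 39.94762 amu

39.9476 amu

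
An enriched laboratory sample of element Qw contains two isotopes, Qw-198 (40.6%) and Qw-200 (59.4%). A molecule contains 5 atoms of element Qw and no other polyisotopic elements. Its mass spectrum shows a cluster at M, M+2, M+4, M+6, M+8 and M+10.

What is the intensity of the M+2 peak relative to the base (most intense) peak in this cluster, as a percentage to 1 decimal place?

Term probabilities: M 0.0110, M+2 0.0807, M+4 0.2361, M+6 0.3455, M+8 0.2527, M+10 0.0739. Base peak = M+6.
P(M+6) = C(5,3) × 0.406^2 × 0.594^3 = 10 × 0.164836 × 0.20958458 = 0.345471 (base)
P(M+2) = C(5,1) × 0.406^4 × 0.594^1 = 5 × 0.02717091 × 0.5940 = 0.080698
Relative intensity = 0.080698 / 0.345471 × 100 = 23.4

23.4%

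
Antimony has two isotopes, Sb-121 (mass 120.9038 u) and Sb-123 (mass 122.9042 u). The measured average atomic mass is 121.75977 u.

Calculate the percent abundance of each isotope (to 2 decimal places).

Let x be the fractional abundance of Sb-121; then Sb-123 has abundance 1 − x.
120.9038·x + 122.9042·(1 − x) = 121.75977
(120.9038 − 122.9042)·x = 121.75977 − 122.9042
x = -1.14443 / -2.0004 = 0.57210 → 57.21% Sb-121, 42.79% Sb-123.

Sb-121: 57.21%, Sb-123: 42.79%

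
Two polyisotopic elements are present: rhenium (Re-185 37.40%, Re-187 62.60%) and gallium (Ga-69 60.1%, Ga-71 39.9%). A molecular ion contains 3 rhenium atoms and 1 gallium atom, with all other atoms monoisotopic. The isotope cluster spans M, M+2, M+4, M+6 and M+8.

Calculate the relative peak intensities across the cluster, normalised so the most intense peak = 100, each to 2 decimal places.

8.52 : 48.43 : 100.00 : 87.48 : 26.52

Rhenium pattern (n=3): 0.05231362 : 0.26268713 : 0.43968487 : 0.24531438
Gallium pattern (n=1): 0.6010 : 0.3990
Convolve the two distributions (both contribute in 2-u steps):
  M: 0.05231362×0.6010 = 0.031440
  M+2: 0.05231362×0.3990 + 0.26268713×0.6010 = 0.178748
  M+4: 0.26268713×0.3990 + 0.43968487×0.6010 = 0.369063
  M+6: 0.43968487×0.3990 + 0.24531438×0.6010 = 0.322868
  M+8: 0.24531438×0.3990 = 0.097880
Scale to base peak (0.369063) = 100: 8.52 : 48.43 : 100.00 : 87.48 : 26.52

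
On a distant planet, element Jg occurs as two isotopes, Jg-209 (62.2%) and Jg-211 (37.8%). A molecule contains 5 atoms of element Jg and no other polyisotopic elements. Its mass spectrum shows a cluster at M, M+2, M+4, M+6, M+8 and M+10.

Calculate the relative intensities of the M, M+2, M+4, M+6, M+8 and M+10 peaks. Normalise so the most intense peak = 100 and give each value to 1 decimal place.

Each Jg atom is independently Jg-209 (p = 0.622) or Jg-211 (q = 0.378); the cluster is the binomial expansion (p + q)^5.
P(M) = 0.622^5 = 0.093100
P(M+2) = 5 × 0.622^4 × 0.378^1 = 0.282894
P(M+4) = 10 × 0.622^3 × 0.378^2 = 0.343839
P(M+6) = 10 × 0.622^2 × 0.378^3 = 0.208957
P(M+8) = 5 × 0.622^1 × 0.378^4 = 0.063493
P(M+10) = 0.378^5 = 0.007717
The M+4 peak is largest (0.343839); scaling to 100 gives 27.1 : 82.3 : 100.0 : 60.8 : 18.5 : 2.2.

27.1 : 82.3 : 100.0 : 60.8 : 18.5 : 2.2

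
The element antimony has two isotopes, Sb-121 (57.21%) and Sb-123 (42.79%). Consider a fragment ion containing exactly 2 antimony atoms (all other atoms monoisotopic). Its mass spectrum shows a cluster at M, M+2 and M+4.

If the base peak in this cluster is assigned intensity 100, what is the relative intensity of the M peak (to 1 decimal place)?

Term probabilities: M 0.3273, M+2 0.4896, M+4 0.1831. Base peak = M+2.
P(M+2) = C(2,1) × 0.5721^1 × 0.4279^1 = 2 × 0.5721 × 0.4279 = 0.489603 (base)
P(M) = C(2,0) × 0.5721^2 × 0.4279^0 = 1 × 0.32729841 × 1.0000 = 0.327298
Relative intensity = 0.327298 / 0.489603 × 100 = 66.8

66.8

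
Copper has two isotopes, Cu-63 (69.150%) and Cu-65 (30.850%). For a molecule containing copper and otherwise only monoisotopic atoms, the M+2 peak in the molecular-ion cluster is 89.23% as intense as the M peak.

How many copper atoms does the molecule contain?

The M+2/M ratio from n Cu atoms is n · q/p = n · 0.30850/0.69150.
n = 0.8923 × 0.69150/0.30850 = 2.00 ≈ 2

2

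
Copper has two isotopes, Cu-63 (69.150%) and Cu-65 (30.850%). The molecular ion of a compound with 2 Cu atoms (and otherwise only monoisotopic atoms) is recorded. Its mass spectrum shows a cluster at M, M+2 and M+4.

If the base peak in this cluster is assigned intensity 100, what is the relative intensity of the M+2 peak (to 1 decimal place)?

89.2

Term probabilities: M 0.4782, M+2 0.4267, M+4 0.0952. Base peak = M.
P(M) = C(2,0) × 0.69150^2 × 0.30850^0 = 1 × 0.47817225 × 1.0000 = 0.478172 (base)
P(M+2) = C(2,1) × 0.69150^1 × 0.30850^1 = 2 × 0.6915 × 0.3085 = 0.426656
Relative intensity = 0.426656 / 0.478172 × 100 = 89.2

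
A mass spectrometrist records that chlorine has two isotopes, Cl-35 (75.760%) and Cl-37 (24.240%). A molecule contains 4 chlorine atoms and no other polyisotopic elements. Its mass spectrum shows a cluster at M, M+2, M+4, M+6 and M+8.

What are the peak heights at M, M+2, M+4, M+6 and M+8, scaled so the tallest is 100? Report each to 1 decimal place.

78.1 : 100.0 : 48.0 : 10.2 : 0.8

The 4 Cl atoms are independent, so intensities follow the terms of (0.75760 + 0.24240)^4.
P(M) = 0.75760^4 = 0.329428
P(M+2) = 4 × 0.75760^3 × 0.24240^1 = 0.421612
P(M+4) = 6 × 0.75760^2 × 0.24240^2 = 0.202347
P(M+6) = 4 × 0.75760^1 × 0.24240^3 = 0.043162
P(M+8) = 0.24240^4 = 0.003452
The M+2 peak is largest (0.421612); scaling to 100 gives 78.1 : 100.0 : 48.0 : 10.2 : 0.8.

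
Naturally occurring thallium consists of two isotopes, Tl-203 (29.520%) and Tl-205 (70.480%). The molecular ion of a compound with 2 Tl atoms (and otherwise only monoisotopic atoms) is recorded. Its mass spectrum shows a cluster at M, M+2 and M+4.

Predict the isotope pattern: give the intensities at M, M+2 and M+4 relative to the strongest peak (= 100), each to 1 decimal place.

17.5 : 83.8 : 100.0

Expanding (0.29520 + 0.70480)^2:
P(M) = 0.29520^2 = 0.087143
P(M+2) = 2 × 0.29520^1 × 0.70480^1 = 0.416114
P(M+4) = 0.70480^2 = 0.496743
The M+4 peak is largest (0.496743); scaling to 100 gives 17.5 : 83.8 : 100.0.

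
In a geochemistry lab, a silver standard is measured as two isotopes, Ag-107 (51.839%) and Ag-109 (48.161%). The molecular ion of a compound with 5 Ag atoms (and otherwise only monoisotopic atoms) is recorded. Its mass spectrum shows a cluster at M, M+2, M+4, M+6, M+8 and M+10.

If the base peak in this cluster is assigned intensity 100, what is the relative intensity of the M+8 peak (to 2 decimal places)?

43.16

Binomial terms of (0.51839 + 0.48161)^5: M 0.0374, M+2 0.1739, M+4 0.3231, M+6 0.3002, M+8 0.1394, M+10 0.0259 → M+4 is the base peak.
P(M+4) = C(5,2) × 0.51839^3 × 0.48161^2 = 10 × 0.13930601 × 0.23194819 = 0.323118 (base)
P(M+8) = C(5,4) × 0.51839^1 × 0.48161^4 = 5 × 0.51839 × 0.05379996 = 0.139447
Relative intensity = 0.139447 / 0.323118 × 100 = 43.16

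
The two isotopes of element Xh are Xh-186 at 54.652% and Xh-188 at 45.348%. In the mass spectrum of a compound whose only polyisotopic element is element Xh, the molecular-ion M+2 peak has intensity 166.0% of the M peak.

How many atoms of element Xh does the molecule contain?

With n Xh atoms, P(M+2)/P(M) = C(n,1)·p^(n−1)q / p^n = n·q/p = n · 0.45348/0.54652.
n = 1.660 × 0.54652/0.45348 = 2.00 ≈ 2

2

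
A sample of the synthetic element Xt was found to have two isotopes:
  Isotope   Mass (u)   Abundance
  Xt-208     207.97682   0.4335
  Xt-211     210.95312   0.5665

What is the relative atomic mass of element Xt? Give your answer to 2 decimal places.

209.66 u

Ar = Σ fᵢ·mᵢ = 0.4335 × 207.97682 + 0.5665 × 210.95312
= 90.157951 + 119.504942 = 209.662893 u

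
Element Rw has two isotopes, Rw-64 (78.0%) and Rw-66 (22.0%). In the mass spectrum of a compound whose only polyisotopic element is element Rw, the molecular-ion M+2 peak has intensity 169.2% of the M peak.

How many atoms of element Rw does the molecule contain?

For n independent Rw atoms, I(M+2)/I(M) = n · (abundance Rw-66) / (abundance Rw-64) = n · 0.220/0.780.
n = 1.692 × 0.780/0.220 = 6.00 ≈ 6

6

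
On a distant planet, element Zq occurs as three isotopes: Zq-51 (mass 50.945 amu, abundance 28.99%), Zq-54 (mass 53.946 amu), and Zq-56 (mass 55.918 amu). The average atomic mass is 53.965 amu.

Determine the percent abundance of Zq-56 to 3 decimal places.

The remaining 71.01% is split between Zq-54 (fraction x) and Zq-56 (fraction 0.7101 − x).
Substituting: 53.946x + 55.918(0.7101 − x) = 39.1960445
(53.946 − 55.918)x = -0.5113273  ⇒  x = 0.25929, y = 0.45081
Zq-54: 25.929%, Zq-56: 45.081%.

45.081%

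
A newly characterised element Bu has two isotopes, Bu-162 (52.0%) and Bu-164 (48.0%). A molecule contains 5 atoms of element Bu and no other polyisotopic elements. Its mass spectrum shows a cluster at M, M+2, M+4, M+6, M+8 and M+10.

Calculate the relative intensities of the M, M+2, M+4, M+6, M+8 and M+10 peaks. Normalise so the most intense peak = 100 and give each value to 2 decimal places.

11.74 : 54.17 : 100.00 : 92.31 : 42.60 : 7.87

The 5 Bu atoms are independent, so intensities follow the terms of (0.520 + 0.480)^5.
P(M) = 0.520^5 = 0.038020
P(M+2) = 5 × 0.520^4 × 0.480^1 = 0.175479
P(M+4) = 10 × 0.520^3 × 0.480^2 = 0.323961
P(M+6) = 10 × 0.520^2 × 0.480^3 = 0.299041
P(M+8) = 5 × 0.520^1 × 0.480^4 = 0.138019
P(M+10) = 0.480^5 = 0.025480
The M+4 peak is largest (0.323961); scaling to 100 gives 11.74 : 54.17 : 100.00 : 92.31 : 42.60 : 7.87.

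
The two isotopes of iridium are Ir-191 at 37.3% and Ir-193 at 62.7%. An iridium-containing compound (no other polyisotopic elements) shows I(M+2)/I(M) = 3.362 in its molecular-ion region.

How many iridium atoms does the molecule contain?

2

For n independent Ir atoms, I(M+2)/I(M) = n · (abundance Ir-193) / (abundance Ir-191) = n · 0.627/0.373.
n = 3.362 × 0.373/0.627 = 2.00 ≈ 2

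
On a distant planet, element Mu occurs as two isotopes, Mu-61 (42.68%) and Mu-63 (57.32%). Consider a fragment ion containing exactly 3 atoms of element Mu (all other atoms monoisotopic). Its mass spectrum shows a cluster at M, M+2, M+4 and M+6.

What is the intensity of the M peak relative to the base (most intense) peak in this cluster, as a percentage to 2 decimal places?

18.48%

Binomial terms of (0.4268 + 0.5732)^3: M 0.0777, M+2 0.3132, M+4 0.4207, M+6 0.1883 → M+4 is the base peak.
P(M+4) = C(3,2) × 0.4268^1 × 0.5732^2 = 3 × 0.4268 × 0.32855824 = 0.420686 (base)
P(M) = C(3,0) × 0.4268^3 × 0.5732^0 = 1 × 0.07774514 × 1.0000 = 0.077745
Relative intensity = 0.077745 / 0.420686 × 100 = 18.48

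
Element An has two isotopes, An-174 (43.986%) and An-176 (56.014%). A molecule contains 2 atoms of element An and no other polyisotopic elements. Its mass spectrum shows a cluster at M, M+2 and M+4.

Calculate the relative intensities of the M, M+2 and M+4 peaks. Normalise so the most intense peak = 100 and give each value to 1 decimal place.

39.3 : 100.0 : 63.7

The 2 An atoms are independent, so intensities follow the terms of (0.43986 + 0.56014)^2.
P(M) = 0.43986^2 = 0.193477
P(M+2) = 2 × 0.43986^1 × 0.56014^1 = 0.492766
P(M+4) = 0.56014^2 = 0.313757
The M+2 peak is largest (0.492766); scaling to 100 gives 39.3 : 100.0 : 63.7.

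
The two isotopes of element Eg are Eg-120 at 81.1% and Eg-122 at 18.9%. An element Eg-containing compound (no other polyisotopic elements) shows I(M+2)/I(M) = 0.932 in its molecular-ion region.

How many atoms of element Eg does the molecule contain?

4

For n independent Eg atoms, I(M+2)/I(M) = n · (abundance Eg-122) / (abundance Eg-120) = n · 0.189/0.811.
n = 0.932 × 0.811/0.189 = 4.00 ≈ 4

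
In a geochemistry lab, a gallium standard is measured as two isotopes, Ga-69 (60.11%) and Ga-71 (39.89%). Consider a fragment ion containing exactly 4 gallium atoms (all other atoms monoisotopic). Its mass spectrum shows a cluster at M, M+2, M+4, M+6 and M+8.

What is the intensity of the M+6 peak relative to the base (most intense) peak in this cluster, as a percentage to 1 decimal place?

(0.6011 + 0.3989)^4 gives M 0.1306, M+2 0.3465, M+4 0.3450, M+6 0.1526, M+8 0.0253; the largest is M+2.
P(M+2) = C(4,1) × 0.6011^3 × 0.3989^1 = 4 × 0.21719018 × 0.3989 = 0.346549 (base)
P(M+6) = C(4,3) × 0.6011^1 × 0.3989^3 = 4 × 0.6011 × 0.06347345 = 0.152616
Relative intensity = 0.152616 / 0.346549 × 100 = 44.0

44.0%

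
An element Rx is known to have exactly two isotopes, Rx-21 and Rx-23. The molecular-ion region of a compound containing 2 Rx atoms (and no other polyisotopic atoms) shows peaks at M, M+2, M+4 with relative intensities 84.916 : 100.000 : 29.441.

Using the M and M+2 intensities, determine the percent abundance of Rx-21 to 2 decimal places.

62.94%

Write p for the Rx-21 fraction. I(M+2)/I(M) = [C(2,1)·p^1·(1−p)] / p^2 = 2·(1−p)/p = 100.000/84.916 = 1.1776
(1−p)/p = 1.1776/2 = 0.5888  ⇒  p = 1/(1 + 0.5888) = 0.6294
Rx-21: 62.94%, Rx-23: 37.06%.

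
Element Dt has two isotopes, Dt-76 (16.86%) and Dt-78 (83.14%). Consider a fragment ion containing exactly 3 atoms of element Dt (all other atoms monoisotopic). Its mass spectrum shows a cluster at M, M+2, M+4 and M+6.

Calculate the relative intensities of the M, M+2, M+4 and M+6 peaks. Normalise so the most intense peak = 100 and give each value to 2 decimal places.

0.83 : 12.34 : 60.84 : 100.00

Each Dt atom is independently Dt-76 (p = 0.1686) or Dt-78 (q = 0.8314); the cluster is the binomial expansion (p + q)^3.
P(M) = 0.1686^3 = 0.004793
P(M+2) = 3 × 0.1686^2 × 0.8314^1 = 0.070900
P(M+4) = 3 × 0.1686^1 × 0.8314^2 = 0.349622
P(M+6) = 0.8314^3 = 0.574685
The M+6 peak is largest (0.574685); scaling to 100 gives 0.83 : 12.34 : 60.84 : 100.00.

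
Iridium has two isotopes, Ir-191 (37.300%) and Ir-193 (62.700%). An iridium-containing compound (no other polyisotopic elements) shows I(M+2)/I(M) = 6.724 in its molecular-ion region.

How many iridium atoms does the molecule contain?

For n independent Ir atoms, I(M+2)/I(M) = n · (abundance Ir-193) / (abundance Ir-191) = n · 0.62700/0.37300.
n = 6.724 × 0.37300/0.62700 = 4.00 ≈ 4

4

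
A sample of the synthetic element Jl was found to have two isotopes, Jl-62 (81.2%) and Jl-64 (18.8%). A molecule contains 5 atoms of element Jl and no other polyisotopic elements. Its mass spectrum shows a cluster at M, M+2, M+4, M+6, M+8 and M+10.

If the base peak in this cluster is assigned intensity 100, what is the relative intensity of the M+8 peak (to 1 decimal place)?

Term probabilities: M 0.3530, M+2 0.4087, M+4 0.1892, M+6 0.0438, M+8 0.0051, M+10 0.0002. Base peak = M+2.
P(M+2) = C(5,1) × 0.812^4 × 0.188^1 = 5 × 0.43473451 × 0.1880 = 0.408650 (base)
P(M+8) = C(5,4) × 0.812^1 × 0.188^4 = 5 × 0.8120 × 0.0012492 = 0.005072
Relative intensity = 0.005072 / 0.408650 × 100 = 1.2

1.2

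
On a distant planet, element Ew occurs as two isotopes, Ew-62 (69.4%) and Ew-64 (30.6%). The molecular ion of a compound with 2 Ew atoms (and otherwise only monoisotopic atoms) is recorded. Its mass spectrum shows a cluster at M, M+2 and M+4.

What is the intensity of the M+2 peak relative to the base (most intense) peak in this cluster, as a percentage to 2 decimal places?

88.18%

Binomial terms of (0.694 + 0.306)^2: M 0.4816, M+2 0.4247, M+4 0.0936 → M is the base peak.
P(M) = C(2,0) × 0.694^2 × 0.306^0 = 1 × 0.481636 × 1.0000 = 0.481636 (base)
P(M+2) = C(2,1) × 0.694^1 × 0.306^1 = 2 × 0.6940 × 0.3060 = 0.424728
Relative intensity = 0.424728 / 0.481636 × 100 = 88.18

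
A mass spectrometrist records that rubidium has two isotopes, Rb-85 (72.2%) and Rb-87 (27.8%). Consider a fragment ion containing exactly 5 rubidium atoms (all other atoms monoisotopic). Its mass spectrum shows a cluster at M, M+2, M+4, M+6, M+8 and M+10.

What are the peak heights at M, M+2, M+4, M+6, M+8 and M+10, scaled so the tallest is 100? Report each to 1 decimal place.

Expanding (0.722 + 0.278)^5:
P(M) = 0.722^5 = 0.196194
P(M+2) = 5 × 0.722^4 × 0.278^1 = 0.377714
P(M+4) = 10 × 0.722^3 × 0.278^2 = 0.290872
P(M+6) = 10 × 0.722^2 × 0.278^3 = 0.111998
P(M+8) = 5 × 0.722^1 × 0.278^4 = 0.021562
P(M+10) = 0.278^5 = 0.001660
The M+2 peak is largest (0.377714); scaling to 100 gives 51.9 : 100.0 : 77.0 : 29.7 : 5.7 : 0.4.

51.9 : 100.0 : 77.0 : 29.7 : 5.7 : 0.4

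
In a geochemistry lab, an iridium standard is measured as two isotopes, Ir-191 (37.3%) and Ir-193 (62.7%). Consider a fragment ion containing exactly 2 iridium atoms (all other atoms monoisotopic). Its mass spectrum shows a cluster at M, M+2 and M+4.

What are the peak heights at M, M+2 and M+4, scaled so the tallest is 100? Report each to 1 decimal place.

Each Ir atom is independently Ir-191 (p = 0.373) or Ir-193 (q = 0.627); the cluster is the binomial expansion (p + q)^2.
P(M) = 0.373^2 = 0.139129
P(M+2) = 2 × 0.373^1 × 0.627^1 = 0.467742
P(M+4) = 0.627^2 = 0.393129
The M+2 peak is largest (0.467742); scaling to 100 gives 29.7 : 100.0 : 84.0.

29.7 : 100.0 : 84.0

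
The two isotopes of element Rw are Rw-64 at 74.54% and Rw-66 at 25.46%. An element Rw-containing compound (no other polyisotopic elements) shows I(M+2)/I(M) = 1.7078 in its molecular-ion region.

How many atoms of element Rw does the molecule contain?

For n independent Rw atoms, I(M+2)/I(M) = n · (abundance Rw-66) / (abundance Rw-64) = n · 0.2546/0.7454.
n = 1.7078 × 0.7454/0.2546 = 5.00 ≈ 5

5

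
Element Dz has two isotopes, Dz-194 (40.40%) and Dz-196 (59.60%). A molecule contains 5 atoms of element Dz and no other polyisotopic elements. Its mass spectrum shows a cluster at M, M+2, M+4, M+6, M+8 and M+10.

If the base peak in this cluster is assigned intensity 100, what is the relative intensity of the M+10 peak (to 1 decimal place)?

Term probabilities: M 0.0108, M+2 0.0794, M+4 0.2342, M+6 0.3455, M+8 0.2549, M+10 0.0752. Base peak = M+6.
P(M+6) = C(5,3) × 0.4040^2 × 0.5960^3 = 10 × 0.163216 × 0.21170874 = 0.345543 (base)
P(M+10) = C(5,5) × 0.4040^0 × 0.5960^5 = 1 × 1.0000 × 0.07520233 = 0.075202
Relative intensity = 0.075202 / 0.345543 × 100 = 21.8

21.8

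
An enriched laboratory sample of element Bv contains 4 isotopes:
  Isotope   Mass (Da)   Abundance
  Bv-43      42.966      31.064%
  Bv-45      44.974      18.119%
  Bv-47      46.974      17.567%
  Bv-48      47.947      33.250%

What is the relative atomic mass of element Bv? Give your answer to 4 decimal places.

Weight each isotope mass by its fractional abundance: 0.31064 × 42.966 + 0.18119 × 44.974 + 0.17567 × 46.974 + 0.33250 × 47.947
= 13.34696 + 8.14884 + 8.25192 + 15.94238 = 45.69010 Da

45.6901 Da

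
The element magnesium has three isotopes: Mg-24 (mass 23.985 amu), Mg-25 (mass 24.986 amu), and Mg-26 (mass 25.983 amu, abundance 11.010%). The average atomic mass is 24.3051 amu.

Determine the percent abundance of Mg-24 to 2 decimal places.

78.99%

Let x and y be the fractions of Mg-24 and Mg-25. Then x + y = 1 − 0.11010 = 0.88990 and 23.985x + 24.986y = 24.3051 − 0.11010×25.983 = 21.4443717.
Substituting: 23.985x + 24.986(0.88990 − x) = 21.4443717
(23.985 − 24.986)x = -0.7906697  ⇒  x = 0.78988, y = 0.10002
Mg-24: 78.99%, Mg-25: 10.00%.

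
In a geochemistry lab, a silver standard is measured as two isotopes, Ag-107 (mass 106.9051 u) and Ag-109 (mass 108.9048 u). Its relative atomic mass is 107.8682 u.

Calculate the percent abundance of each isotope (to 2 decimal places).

Ag-107: 51.84%, Ag-109: 48.16%

With x = fraction of Ag-107 (so Ag-109 is 1 − x):
106.9051·x + 108.9048·(1 − x) = 107.8682
(106.9051 − 108.9048)·x = 107.8682 − 108.9048
x = -1.0366 / -1.9997 = 0.51838 → 51.84% Ag-107, 48.16% Ag-109.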